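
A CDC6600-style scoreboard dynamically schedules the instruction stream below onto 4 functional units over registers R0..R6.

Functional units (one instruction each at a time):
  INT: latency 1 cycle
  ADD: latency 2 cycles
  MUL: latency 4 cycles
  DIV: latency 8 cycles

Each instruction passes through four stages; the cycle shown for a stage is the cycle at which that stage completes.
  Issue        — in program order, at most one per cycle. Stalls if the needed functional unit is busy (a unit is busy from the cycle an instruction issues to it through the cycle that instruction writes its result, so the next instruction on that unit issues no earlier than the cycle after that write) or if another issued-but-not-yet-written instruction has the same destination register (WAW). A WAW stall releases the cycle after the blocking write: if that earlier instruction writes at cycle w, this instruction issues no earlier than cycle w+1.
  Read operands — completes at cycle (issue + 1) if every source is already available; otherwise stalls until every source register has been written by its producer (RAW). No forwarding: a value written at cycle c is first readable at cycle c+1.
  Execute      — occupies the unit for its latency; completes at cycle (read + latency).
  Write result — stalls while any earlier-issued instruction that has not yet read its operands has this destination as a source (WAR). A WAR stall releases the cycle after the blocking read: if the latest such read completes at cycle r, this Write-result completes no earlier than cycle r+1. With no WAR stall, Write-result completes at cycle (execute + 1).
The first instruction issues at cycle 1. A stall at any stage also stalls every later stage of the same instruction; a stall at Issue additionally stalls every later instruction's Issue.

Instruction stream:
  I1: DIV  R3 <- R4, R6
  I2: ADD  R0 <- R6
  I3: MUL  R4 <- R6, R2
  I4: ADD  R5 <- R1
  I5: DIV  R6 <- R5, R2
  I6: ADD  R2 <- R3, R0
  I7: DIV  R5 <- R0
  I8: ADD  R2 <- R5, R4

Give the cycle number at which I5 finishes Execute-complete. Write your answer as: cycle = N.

t=1  I1→DIV
t=2  I1 RO | I2→ADD
t=3  I2 RO | I3→MUL
t=4  I3 RO
t=5  I2 EX
t=6  I2 WR R0
t=7  I4→ADD
t=8  I3 EX | I4 RO
t=9  I3 WR R4
t=10  I1 EX | I4 EX
t=11  I1 WR R3 | I4 WR R5
t=12  I5→DIV
t=13  I5 RO | I6→ADD
t=14  I6 RO
t=16  I6 EX
t=17  I6 WR R2
t=21  I5 EX
t=22  I5 WR R6
t=23  I7→DIV
t=24  I7 RO | I8→ADD
t=32  I7 EX
t=33  I7 WR R5
t=34  I8 RO
t=36  I8 EX
t=37  I8 WR R2

cycle = 21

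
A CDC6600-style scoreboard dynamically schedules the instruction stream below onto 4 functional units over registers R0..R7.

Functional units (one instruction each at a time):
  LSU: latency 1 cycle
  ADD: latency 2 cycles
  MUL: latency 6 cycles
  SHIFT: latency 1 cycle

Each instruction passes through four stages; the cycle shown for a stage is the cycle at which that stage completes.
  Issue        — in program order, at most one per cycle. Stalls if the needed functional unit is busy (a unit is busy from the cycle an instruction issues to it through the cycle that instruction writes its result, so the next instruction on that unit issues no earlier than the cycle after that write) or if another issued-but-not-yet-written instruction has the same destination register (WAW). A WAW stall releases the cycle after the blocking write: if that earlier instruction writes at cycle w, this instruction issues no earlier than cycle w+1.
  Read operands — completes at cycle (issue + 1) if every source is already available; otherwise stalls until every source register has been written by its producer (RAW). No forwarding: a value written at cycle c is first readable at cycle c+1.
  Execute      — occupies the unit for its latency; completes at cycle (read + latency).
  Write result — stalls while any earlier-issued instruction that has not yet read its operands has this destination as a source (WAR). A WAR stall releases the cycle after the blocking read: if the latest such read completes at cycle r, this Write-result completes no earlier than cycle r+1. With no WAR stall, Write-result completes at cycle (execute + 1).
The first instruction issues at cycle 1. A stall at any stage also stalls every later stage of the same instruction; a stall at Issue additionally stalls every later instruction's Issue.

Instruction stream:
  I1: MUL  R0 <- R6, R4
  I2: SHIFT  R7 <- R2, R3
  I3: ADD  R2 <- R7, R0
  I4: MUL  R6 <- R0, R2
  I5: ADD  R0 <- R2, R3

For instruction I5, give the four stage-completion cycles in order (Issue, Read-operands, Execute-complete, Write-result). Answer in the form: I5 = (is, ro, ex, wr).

I5 = (14, 15, 17, 18)

[1] I1 dispatched to MUL
[2] I1 operands ready; I2 dispatched to SHIFT
[3] I2 operands ready; I3 dispatched to ADD
[4] I2 complete
[5] R7←I2
[8] I1 complete
[9] R0←I1
[10] I3 operands ready; I4 dispatched to MUL
[12] I3 complete
[13] R2←I3
[14] I4 operands ready; I5 dispatched to ADD
[15] I5 operands ready
[17] I5 complete
[18] R0←I5
[20] I4 complete
[21] R6←I4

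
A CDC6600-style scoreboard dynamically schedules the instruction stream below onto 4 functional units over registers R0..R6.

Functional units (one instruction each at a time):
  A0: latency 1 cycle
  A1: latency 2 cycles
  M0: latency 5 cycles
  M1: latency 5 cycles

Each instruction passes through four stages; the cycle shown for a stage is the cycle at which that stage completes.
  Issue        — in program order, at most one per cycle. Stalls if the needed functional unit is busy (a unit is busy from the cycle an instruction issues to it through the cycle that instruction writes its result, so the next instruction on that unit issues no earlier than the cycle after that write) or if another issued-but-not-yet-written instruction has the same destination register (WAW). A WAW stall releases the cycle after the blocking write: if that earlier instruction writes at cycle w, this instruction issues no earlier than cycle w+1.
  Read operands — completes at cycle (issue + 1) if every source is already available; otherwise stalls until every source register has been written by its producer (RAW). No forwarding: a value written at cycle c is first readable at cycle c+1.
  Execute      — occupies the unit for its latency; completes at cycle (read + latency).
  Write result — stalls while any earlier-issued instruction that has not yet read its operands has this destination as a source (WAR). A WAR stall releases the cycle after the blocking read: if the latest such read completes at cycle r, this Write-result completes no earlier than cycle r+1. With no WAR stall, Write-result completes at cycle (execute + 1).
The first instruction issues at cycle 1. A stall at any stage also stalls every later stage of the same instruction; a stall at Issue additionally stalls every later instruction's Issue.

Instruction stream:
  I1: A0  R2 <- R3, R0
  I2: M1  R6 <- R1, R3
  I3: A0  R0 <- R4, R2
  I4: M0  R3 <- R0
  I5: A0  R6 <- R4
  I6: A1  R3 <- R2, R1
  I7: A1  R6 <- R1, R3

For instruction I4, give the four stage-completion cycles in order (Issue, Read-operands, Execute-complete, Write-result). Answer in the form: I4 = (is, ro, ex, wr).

I1 -> (1, 2, 3, 4)
I2 -> (2, 3, 8, 9)
I3 -> (5, 6, 7, 8)  // struct: A0 busy until I1 writes@4
I4 -> (6, 9, 14, 15)  // RAW R0: wait I3 write@8
I5 -> (10, 11, 12, 13)  // WAW R6: wait I2 write@9
I6 -> (16, 17, 19, 20)  // WAW R3: wait I4 write@15
I7 -> (21, 22, 24, 25)  // struct: A1 busy until I6 writes@20

I4 = (6, 9, 14, 15)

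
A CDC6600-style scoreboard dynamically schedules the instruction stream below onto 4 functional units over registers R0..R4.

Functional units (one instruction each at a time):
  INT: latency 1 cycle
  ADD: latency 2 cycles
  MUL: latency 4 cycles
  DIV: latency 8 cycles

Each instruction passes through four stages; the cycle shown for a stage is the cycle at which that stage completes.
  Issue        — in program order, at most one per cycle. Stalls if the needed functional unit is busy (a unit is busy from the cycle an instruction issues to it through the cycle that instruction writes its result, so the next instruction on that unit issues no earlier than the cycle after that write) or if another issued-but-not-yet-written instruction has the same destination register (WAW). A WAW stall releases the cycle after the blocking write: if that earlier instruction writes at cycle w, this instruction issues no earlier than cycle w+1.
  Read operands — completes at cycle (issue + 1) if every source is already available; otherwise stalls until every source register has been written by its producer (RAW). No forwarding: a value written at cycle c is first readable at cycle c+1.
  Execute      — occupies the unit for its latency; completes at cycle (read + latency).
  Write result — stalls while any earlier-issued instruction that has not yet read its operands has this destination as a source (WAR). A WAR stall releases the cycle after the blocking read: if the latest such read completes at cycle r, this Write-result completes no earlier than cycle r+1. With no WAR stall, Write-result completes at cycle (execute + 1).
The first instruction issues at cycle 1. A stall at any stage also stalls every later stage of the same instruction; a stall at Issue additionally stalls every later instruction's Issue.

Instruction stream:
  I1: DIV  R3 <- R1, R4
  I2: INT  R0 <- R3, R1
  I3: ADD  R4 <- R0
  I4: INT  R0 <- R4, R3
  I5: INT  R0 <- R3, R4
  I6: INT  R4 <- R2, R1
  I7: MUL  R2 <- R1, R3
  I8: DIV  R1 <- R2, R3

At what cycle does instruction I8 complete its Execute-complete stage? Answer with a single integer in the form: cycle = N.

cycle 1: I1 dispatched to DIV
cycle 2: I1 operands ready | I2 dispatched to INT
cycle 3: I3 dispatched to ADD
cycle 10: I1 complete
cycle 11: R3←I1
cycle 12: I2 operands ready
cycle 13: I2 complete
cycle 14: R0←I2
cycle 15: I3 operands ready | I4 dispatched to INT
cycle 17: I3 complete
cycle 18: R4←I3
cycle 19: I4 operands ready
cycle 20: I4 complete
cycle 21: R0←I4
cycle 22: I5 dispatched to INT
cycle 23: I5 operands ready
cycle 24: I5 complete
cycle 25: R0←I5
cycle 26: I6 dispatched to INT
cycle 27: I6 operands ready | I7 dispatched to MUL
cycle 28: I6 complete | I7 operands ready | I8 dispatched to DIV
cycle 29: R4←I6
cycle 32: I7 complete
cycle 33: R2←I7
cycle 34: I8 operands ready
cycle 42: I8 complete
cycle 43: R1←I8

cycle = 42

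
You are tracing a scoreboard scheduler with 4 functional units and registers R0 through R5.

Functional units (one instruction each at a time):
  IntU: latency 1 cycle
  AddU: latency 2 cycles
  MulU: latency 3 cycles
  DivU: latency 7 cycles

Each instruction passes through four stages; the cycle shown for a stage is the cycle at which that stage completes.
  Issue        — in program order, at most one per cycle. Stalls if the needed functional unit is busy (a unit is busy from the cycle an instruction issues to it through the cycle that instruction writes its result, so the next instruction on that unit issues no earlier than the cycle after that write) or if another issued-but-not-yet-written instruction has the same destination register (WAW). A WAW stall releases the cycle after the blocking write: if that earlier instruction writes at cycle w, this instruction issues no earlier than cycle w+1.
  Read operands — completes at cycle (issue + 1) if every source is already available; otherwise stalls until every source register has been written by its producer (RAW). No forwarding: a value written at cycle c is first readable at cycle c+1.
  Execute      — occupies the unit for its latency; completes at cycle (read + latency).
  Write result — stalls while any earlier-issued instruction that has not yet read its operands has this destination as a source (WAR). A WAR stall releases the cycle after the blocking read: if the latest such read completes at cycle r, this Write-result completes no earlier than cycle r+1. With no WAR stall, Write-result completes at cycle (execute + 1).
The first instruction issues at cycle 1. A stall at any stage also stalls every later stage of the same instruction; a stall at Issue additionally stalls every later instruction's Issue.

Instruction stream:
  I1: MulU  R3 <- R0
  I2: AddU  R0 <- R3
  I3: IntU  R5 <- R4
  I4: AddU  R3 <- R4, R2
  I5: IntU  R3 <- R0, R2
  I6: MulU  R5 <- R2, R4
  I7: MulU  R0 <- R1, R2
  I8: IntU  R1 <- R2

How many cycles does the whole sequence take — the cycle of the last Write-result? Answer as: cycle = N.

cycle = 28

I1: IS=1 RO=2 EX=5 WR=6
I2: IS=2 RO=7 EX=9 WR=10  [RAW R3: wait I1 write@6]
I3: IS=3 RO=4 EX=5 WR=6
I4: IS=11 RO=12 EX=14 WR=15  [struct: AddU busy until I2 writes@10]
I5: IS=16 RO=17 EX=18 WR=19  [WAW R3: wait I4 write@15]
I6: IS=17 RO=18 EX=21 WR=22
I7: IS=23 RO=24 EX=27 WR=28  [struct: MulU busy until I6 writes@22]
I8: IS=24 RO=25 EX=26 WR=27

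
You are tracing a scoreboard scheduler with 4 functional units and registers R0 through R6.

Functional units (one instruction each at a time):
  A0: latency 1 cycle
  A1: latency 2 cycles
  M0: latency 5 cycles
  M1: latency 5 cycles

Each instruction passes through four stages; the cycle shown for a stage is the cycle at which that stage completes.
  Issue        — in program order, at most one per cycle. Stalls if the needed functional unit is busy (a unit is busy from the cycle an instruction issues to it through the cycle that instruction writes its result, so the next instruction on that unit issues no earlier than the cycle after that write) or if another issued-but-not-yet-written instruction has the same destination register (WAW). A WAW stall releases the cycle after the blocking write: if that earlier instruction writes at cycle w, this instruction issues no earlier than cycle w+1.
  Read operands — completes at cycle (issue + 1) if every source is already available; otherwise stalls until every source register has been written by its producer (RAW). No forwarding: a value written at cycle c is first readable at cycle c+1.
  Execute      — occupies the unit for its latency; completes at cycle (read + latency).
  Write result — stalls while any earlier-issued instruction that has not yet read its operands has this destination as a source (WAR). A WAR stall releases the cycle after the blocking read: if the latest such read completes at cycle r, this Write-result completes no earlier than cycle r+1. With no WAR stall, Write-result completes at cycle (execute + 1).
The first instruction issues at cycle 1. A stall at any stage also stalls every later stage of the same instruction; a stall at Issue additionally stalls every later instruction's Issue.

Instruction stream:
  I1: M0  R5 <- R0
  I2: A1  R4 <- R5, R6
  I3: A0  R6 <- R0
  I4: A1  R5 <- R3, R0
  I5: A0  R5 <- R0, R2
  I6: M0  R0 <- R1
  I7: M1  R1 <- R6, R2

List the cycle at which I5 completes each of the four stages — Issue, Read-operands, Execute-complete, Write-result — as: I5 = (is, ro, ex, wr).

I5 = (18, 19, 20, 21)

t=1  I1 dispatched to M0
t=2  I1 operands ready | I2 dispatched to A1
t=3  I3 dispatched to A0
t=4  I3 operands ready
t=5  I3 complete
t=7  I1 complete
t=8  R5←I1
t=9  I2 operands ready
t=10  R6←I3
t=11  I2 complete
t=12  R4←I2
t=13  I4 dispatched to A1
t=14  I4 operands ready
t=16  I4 complete
t=17  R5←I4
t=18  I5 dispatched to A0
t=19  I5 operands ready | I6 dispatched to M0
t=20  I5 complete | I6 operands ready | I7 dispatched to M1
t=21  R5←I5 | I7 operands ready
t=25  I6 complete
t=26  R0←I6 | I7 complete
t=27  R1←I7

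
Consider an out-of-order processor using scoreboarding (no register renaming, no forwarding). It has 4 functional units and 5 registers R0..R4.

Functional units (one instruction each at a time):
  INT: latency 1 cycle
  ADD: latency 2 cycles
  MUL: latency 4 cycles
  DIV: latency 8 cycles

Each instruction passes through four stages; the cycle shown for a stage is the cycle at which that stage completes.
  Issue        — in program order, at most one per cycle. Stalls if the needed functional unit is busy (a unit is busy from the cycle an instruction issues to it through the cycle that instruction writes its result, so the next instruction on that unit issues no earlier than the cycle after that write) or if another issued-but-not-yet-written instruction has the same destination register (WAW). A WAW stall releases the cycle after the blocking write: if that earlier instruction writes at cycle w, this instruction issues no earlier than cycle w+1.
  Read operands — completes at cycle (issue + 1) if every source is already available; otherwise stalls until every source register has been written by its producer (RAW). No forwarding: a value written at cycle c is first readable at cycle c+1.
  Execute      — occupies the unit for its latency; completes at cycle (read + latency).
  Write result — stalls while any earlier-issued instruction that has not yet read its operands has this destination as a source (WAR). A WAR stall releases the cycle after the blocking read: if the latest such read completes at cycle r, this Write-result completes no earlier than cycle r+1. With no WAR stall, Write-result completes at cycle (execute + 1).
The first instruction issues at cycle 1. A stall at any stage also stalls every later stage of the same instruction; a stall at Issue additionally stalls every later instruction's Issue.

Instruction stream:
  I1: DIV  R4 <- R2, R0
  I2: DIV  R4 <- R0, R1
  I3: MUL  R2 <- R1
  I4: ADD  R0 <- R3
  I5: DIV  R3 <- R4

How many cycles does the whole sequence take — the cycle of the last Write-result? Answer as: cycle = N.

I1  is:1  ro:2  ex:10  wr:11
I2  is:12  ro:13  ex:21  wr:22  — struct: DIV busy until I1 writes@11
I3  is:13  ro:14  ex:18  wr:19
I4  is:14  ro:15  ex:17  wr:18
I5  is:23  ro:24  ex:32  wr:33  — struct: DIV busy until I2 writes@22

cycle = 33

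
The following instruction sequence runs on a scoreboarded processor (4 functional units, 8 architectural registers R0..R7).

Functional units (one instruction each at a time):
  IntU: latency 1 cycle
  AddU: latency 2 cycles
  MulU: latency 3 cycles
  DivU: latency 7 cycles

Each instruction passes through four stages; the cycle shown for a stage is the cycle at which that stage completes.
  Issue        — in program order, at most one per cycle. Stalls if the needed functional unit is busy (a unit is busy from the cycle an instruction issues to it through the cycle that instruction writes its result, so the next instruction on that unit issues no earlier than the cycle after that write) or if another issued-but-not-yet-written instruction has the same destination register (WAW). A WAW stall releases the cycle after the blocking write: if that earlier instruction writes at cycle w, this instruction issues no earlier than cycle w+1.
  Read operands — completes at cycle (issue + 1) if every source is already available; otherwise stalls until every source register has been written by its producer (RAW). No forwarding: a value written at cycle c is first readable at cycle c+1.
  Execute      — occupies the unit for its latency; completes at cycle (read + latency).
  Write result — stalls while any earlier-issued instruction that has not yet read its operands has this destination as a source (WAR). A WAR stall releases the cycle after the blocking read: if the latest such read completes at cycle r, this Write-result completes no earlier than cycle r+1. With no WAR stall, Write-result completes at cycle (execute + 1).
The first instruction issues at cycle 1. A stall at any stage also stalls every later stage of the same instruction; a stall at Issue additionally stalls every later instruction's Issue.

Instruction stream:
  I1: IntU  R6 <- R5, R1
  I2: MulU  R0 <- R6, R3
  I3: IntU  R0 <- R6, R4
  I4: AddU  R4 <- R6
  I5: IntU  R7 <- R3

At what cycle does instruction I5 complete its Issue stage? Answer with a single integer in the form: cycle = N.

cycle = 14

I1 -> (1, 2, 3, 4)
I2 -> (2, 5, 8, 9)  // RAW R6: wait I1 write@4
I3 -> (10, 11, 12, 13)  // WAW R0: wait I2 write@9
I4 -> (11, 12, 14, 15)
I5 -> (14, 15, 16, 17)  // struct: IntU busy until I3 writes@13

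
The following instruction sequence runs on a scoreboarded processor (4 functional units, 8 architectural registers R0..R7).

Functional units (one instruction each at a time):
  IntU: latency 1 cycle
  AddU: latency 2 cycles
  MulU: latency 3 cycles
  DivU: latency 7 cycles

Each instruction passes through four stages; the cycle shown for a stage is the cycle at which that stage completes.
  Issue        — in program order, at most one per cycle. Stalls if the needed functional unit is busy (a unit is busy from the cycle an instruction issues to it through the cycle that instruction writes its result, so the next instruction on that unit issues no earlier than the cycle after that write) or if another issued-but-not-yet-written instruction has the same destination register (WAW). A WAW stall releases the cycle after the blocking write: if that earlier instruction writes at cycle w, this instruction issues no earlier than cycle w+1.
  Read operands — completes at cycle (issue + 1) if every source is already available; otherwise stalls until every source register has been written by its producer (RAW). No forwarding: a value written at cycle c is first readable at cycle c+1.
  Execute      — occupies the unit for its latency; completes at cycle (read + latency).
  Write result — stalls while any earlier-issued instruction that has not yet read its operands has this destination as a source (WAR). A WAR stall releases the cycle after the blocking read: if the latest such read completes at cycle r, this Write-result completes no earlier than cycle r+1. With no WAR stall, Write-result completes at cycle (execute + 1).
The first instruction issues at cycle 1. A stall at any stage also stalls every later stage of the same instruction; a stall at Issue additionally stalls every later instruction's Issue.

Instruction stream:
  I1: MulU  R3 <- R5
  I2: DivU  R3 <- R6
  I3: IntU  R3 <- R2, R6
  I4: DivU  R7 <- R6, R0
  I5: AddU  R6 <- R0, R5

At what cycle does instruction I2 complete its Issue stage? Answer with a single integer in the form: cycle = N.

cycle = 7

I1  is:1  ro:2  ex:5  wr:6
I2  is:7  ro:8  ex:15  wr:16  — WAW R3: wait I1 write@6
I3  is:17  ro:18  ex:19  wr:20  — WAW R3: wait I2 write@16
I4  is:18  ro:19  ex:26  wr:27
I5  is:19  ro:20  ex:22  wr:23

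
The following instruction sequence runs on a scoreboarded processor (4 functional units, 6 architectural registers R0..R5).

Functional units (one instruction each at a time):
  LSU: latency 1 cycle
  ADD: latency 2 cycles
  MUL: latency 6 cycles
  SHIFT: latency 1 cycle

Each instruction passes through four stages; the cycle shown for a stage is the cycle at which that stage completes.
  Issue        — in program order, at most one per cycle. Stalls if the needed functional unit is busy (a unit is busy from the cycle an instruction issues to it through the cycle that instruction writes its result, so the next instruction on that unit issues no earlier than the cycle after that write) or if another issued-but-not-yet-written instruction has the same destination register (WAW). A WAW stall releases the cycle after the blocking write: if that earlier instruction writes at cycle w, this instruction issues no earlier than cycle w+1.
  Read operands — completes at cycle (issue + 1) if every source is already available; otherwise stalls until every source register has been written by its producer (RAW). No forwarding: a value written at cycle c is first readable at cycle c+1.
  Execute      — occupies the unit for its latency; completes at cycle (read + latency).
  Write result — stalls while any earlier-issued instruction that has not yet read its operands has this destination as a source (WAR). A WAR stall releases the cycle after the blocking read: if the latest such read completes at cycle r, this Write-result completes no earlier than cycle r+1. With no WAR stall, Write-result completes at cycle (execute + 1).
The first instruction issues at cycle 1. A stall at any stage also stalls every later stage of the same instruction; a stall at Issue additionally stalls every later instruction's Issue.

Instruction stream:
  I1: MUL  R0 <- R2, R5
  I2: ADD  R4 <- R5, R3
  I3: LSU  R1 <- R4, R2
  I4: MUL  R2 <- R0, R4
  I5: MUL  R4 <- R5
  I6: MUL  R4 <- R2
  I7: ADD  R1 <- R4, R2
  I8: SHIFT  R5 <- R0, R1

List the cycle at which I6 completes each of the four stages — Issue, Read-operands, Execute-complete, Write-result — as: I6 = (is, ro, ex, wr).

I6 = (28, 29, 35, 36)

I1 -> (1, 2, 8, 9)
I2 -> (2, 3, 5, 6)
I3 -> (3, 7, 8, 9)  // RAW R4: wait I2 write@6
I4 -> (10, 11, 17, 18)  // struct: MUL busy until I1 writes@9
I5 -> (19, 20, 26, 27)  // struct: MUL busy until I4 writes@18
I6 -> (28, 29, 35, 36)  // struct: MUL busy until I5 writes@27
I7 -> (29, 37, 39, 40)  // RAW R4: wait I6 write@36
I8 -> (30, 41, 42, 43)  // RAW R1: wait I7 write@40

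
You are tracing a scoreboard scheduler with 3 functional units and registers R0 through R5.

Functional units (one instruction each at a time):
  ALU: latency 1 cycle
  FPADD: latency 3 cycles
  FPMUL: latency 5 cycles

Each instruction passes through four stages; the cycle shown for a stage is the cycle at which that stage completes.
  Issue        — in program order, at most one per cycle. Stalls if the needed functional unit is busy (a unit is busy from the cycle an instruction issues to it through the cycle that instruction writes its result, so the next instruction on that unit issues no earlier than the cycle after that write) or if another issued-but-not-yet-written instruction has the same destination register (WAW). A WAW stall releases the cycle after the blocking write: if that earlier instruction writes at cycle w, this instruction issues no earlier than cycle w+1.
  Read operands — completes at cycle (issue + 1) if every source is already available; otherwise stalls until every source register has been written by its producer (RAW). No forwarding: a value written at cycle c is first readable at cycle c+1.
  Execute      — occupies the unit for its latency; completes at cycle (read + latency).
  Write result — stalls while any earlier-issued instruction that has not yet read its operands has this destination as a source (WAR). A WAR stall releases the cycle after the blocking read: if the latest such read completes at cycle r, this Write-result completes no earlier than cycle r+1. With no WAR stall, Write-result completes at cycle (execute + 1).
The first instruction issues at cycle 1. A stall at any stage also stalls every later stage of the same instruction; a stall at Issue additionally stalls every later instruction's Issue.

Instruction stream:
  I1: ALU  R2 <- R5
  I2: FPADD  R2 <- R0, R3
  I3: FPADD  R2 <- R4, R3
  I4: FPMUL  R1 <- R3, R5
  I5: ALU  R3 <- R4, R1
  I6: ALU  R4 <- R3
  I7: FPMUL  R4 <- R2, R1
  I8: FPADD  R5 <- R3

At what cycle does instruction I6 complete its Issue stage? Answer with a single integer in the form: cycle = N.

[1] I1 issues→ALU
[2] I1 reads
[3] I1 exec-done
[4] I1 writes R2
[5] I2 issues→FPADD
[6] I2 reads
[9] I2 exec-done
[10] I2 writes R2
[11] I3 issues→FPADD
[12] I3 reads | I4 issues→FPMUL
[13] I4 reads | I5 issues→ALU
[15] I3 exec-done
[16] I3 writes R2
[18] I4 exec-done
[19] I4 writes R1
[20] I5 reads
[21] I5 exec-done
[22] I5 writes R3
[23] I6 issues→ALU
[24] I6 reads
[25] I6 exec-done
[26] I6 writes R4
[27] I7 issues→FPMUL
[28] I7 reads | I8 issues→FPADD
[29] I8 reads
[32] I8 exec-done
[33] I7 exec-done | I8 writes R5
[34] I7 writes R4

cycle = 23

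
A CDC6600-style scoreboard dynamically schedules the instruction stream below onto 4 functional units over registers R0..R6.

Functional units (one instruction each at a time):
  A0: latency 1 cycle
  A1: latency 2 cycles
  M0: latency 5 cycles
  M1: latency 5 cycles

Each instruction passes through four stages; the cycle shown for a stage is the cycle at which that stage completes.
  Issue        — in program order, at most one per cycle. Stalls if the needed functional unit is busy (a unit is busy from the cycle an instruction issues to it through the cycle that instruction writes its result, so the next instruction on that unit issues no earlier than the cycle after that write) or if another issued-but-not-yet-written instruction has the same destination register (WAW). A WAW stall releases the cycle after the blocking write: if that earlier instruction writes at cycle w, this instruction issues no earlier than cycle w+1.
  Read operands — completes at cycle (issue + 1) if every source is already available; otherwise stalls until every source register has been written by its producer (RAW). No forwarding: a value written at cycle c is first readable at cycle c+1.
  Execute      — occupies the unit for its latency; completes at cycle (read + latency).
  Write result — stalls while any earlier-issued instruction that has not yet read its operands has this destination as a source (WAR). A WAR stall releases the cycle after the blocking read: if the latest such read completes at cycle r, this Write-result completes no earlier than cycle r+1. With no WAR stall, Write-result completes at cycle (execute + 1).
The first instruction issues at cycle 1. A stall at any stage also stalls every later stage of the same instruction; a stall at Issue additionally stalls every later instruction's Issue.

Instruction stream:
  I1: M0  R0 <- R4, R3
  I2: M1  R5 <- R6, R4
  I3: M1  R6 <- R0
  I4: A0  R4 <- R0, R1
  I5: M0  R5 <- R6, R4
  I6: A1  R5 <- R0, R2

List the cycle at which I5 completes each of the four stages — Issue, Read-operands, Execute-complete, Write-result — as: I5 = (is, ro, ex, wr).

I1: IS=1 RO=2 EX=7 WR=8
I2: IS=2 RO=3 EX=8 WR=9
I3: IS=10 RO=11 EX=16 WR=17  [struct: M1 busy until I2 writes@9]
I4: IS=11 RO=12 EX=13 WR=14
I5: IS=12 RO=18 EX=23 WR=24  [RAW R6: wait I3 write@17]
I6: IS=25 RO=26 EX=28 WR=29  [WAW R5: wait I5 write@24]

I5 = (12, 18, 23, 24)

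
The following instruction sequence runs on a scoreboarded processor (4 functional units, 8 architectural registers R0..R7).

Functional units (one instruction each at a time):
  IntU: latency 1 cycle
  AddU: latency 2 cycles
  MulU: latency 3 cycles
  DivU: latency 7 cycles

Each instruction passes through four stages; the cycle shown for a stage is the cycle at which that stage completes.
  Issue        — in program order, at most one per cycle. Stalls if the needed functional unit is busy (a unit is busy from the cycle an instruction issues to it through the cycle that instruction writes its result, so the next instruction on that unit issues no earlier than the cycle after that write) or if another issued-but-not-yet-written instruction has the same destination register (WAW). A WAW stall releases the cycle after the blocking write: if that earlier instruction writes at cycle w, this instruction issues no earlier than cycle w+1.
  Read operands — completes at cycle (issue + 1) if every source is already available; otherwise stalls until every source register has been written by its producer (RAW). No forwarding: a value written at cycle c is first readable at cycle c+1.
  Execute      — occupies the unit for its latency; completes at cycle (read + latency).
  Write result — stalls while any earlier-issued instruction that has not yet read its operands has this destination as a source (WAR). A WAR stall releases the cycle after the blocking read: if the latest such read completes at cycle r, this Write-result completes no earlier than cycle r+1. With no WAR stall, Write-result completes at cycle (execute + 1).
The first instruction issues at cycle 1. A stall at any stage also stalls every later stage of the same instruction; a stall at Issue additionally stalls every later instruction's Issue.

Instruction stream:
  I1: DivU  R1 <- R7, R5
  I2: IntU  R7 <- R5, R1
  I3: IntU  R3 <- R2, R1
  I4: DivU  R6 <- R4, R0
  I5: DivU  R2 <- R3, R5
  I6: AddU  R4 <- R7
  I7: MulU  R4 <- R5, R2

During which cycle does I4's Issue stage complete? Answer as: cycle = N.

I1 -> (1, 2, 9, 10)
I2 -> (2, 11, 12, 13)  // RAW R1: wait I1 write@10
I3 -> (14, 15, 16, 17)  // struct: IntU busy until I2 writes@13
I4 -> (15, 16, 23, 24)
I5 -> (25, 26, 33, 34)  // struct: DivU busy until I4 writes@24
I6 -> (26, 27, 29, 30)
I7 -> (31, 35, 38, 39)  // WAW R4: wait I6 write@30, RAW R2: wait I5 write@34

cycle = 15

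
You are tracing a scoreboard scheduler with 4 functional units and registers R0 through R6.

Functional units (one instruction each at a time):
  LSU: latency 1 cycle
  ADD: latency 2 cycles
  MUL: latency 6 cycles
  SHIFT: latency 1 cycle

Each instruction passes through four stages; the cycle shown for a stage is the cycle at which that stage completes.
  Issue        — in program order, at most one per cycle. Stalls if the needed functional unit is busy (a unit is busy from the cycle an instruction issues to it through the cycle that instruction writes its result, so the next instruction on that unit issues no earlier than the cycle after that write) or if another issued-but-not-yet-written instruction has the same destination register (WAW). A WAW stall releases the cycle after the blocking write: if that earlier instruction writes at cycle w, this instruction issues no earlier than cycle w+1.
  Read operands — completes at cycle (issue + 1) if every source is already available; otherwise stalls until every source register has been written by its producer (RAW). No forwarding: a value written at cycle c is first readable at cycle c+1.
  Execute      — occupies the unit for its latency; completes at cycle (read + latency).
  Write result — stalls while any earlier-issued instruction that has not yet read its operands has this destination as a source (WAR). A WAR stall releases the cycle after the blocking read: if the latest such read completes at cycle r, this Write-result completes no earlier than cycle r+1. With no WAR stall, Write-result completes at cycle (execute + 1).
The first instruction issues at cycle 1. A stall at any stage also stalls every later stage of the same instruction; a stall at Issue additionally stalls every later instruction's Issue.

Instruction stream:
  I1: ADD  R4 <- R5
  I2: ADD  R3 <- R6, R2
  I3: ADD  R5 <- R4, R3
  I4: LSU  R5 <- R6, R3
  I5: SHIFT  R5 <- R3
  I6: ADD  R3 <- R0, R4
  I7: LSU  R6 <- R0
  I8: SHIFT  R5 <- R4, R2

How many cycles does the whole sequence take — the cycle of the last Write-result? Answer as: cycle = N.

1) issue 1, read 2, done 4, write 5
2) issue 6, read 7, done 9, write 10  <struct: ADD busy until I1 writes@5>
3) issue 11, read 12, done 14, write 15  <struct: ADD busy until I2 writes@10>
4) issue 16, read 17, done 18, write 19  <WAW R5: wait I3 write@15>
5) issue 20, read 21, done 22, write 23  <WAW R5: wait I4 write@19>
6) issue 21, read 22, done 24, write 25
7) issue 22, read 23, done 24, write 25
8) issue 24, read 25, done 26, write 27  <struct: SHIFT busy until I5 writes@23>

cycle = 27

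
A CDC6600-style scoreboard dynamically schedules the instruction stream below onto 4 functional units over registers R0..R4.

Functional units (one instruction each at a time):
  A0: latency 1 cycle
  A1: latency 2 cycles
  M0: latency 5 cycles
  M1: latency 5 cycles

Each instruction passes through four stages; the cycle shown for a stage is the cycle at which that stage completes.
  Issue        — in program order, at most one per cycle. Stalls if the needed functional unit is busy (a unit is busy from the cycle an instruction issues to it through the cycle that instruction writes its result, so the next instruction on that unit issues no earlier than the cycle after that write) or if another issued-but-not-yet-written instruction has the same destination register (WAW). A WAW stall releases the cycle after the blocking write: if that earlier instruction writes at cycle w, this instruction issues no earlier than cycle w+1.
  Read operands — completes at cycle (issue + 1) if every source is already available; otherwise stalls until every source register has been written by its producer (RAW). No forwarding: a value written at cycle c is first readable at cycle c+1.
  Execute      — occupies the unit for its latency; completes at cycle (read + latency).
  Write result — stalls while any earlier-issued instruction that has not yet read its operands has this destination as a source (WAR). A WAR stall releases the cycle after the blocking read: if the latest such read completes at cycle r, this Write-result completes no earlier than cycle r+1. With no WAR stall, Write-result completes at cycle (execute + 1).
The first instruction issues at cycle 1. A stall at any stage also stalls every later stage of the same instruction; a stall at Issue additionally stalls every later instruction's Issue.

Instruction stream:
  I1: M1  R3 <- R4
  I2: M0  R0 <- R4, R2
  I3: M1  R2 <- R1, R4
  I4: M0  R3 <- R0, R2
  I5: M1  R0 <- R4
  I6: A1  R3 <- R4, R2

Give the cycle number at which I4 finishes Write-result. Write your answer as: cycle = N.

cycle = 23

cycle 1: I1→M1
cycle 2: I1 RO; I2→M0
cycle 3: I2 RO
cycle 7: I1 EX
cycle 8: I1 WR R3; I2 EX
cycle 9: I2 WR R0; I3→M1
cycle 10: I3 RO; I4→M0
cycle 15: I3 EX
cycle 16: I3 WR R2
cycle 17: I4 RO; I5→M1
cycle 18: I5 RO
cycle 22: I4 EX
cycle 23: I4 WR R3; I5 EX
cycle 24: I5 WR R0; I6→A1
cycle 25: I6 RO
cycle 27: I6 EX
cycle 28: I6 WR R3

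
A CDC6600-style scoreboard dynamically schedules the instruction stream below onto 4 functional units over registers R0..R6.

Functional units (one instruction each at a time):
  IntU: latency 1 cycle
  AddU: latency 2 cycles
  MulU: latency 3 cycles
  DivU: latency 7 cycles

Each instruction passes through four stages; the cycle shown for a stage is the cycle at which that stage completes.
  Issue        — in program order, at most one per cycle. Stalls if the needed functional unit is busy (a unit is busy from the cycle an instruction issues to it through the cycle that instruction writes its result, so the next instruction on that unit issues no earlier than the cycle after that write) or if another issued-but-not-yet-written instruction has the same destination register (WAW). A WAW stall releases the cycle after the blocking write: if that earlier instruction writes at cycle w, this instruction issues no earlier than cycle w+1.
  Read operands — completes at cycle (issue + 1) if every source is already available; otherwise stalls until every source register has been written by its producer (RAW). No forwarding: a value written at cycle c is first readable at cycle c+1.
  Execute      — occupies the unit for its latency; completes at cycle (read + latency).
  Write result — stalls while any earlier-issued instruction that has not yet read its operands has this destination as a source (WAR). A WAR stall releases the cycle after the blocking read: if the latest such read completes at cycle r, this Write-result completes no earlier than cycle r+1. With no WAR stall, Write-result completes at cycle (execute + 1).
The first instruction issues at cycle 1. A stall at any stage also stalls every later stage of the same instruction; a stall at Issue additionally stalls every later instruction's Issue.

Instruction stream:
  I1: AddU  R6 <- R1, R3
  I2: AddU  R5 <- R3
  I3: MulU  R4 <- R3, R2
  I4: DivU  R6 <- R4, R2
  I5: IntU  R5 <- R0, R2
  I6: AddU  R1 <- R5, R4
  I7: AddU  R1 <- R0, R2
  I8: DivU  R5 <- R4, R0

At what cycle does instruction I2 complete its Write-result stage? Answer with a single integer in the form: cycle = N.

cycle = 10

[1] issue I1 (AddU)
[2] I1 read-ops
[4] I1 finished on AddU
[5] I1→R6
[6] issue I2 (AddU)
[7] I2 read-ops, issue I3 (MulU)
[8] I3 read-ops, issue I4 (DivU)
[9] I2 finished on AddU
[10] I2→R5
[11] I3 finished on MulU, issue I5 (IntU)
[12] I3→R4, I5 read-ops, issue I6 (AddU)
[13] I4 read-ops, I5 finished on IntU
[14] I5→R5
[15] I6 read-ops
[17] I6 finished on AddU
[18] I6→R1
[19] issue I7 (AddU)
[20] I4 finished on DivU, I7 read-ops
[21] I4→R6
[22] I7 finished on AddU, issue I8 (DivU)
[23] I7→R1, I8 read-ops
[30] I8 finished on DivU
[31] I8→R5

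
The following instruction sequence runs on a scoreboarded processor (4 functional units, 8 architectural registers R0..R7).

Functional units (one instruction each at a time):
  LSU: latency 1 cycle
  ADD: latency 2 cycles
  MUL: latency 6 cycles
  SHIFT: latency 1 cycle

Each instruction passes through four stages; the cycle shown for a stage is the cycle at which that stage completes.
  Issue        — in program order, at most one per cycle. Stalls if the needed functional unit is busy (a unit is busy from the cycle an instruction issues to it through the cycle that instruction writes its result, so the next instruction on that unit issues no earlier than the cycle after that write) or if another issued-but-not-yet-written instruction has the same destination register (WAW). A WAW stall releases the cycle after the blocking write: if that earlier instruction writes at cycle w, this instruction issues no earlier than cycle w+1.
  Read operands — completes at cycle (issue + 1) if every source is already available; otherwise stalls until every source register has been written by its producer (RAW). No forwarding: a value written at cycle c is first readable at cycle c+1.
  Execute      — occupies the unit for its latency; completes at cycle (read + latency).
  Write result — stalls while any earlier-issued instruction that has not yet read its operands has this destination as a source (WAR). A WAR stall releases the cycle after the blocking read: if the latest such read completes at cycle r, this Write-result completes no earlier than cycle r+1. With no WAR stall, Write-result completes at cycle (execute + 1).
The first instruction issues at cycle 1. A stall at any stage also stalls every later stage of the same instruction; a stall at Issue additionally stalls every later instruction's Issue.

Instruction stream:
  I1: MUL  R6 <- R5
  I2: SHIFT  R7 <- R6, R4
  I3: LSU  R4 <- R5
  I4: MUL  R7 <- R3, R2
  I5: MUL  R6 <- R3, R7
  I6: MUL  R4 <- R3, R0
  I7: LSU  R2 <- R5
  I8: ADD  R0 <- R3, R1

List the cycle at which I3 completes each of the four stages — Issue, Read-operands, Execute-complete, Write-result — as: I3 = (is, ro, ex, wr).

I3 = (3, 4, 5, 11)

[I1] 1/2/8/9
[I2] 2/10/11/12  (RAW R6: wait I1 write@9)
[I3] 3/4/5/11  (WAR R4: wait I2 read@10)
[I4] 13/14/20/21  (WAW R7: wait I2 write@12)
[I5] 22/23/29/30  (struct: MUL busy until I4 writes@21)
[I6] 31/32/38/39  (struct: MUL busy until I5 writes@30)
[I7] 32/33/34/35
[I8] 33/34/36/37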